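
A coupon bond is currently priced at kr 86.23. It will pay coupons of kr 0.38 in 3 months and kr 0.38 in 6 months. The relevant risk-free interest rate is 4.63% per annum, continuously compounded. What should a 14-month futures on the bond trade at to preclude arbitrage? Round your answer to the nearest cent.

kr 90.23

PV(coupons) I = 0.38·e^(−0.0463·3/12) + 0.38·e^(−0.0463·6/12)
I = 0.3756 + 0.3713 = 0.7469
F = (S − I)·e^(rT) = (86.23 − 0.7469) · e^(0.0463·14/12)
= 85.4831 · e^0.054017 = 85.4831 × 1.055503 = kr 90.23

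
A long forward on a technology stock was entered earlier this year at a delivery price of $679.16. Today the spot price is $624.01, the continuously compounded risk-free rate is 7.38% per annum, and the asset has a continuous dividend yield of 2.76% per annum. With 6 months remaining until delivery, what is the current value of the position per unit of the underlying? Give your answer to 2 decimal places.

-$39.10

Current fair forward for the remaining 6 months: F = S·e^((r − q)·T), (r − q) = 0.0738 − 0.0276 = 0.0462
F = 624.01 · e^(0.0462 × 6/12) = 624.01 × 1.023369 = 638.5925
Value of long forward = (F − K)·e^(−rT) = (638.5925 − 679.16) · e^(−0.0738·6/12)
= -40.5675 × 0.963773 = -39.10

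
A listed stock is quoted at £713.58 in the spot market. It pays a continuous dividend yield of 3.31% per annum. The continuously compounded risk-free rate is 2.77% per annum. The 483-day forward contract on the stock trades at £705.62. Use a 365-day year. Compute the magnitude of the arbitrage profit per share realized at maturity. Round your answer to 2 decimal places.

£2.88 per share

Fair forward: F* = S·e^(carry·T), with carry = (r − q) = 0.0277 − 0.0331 = -0.0054
F* = 713.58 · e^(-0.0054 × 483/365) = 713.58 · e^-0.007146 = 713.58 × 0.992879 = £708.4986
Market £705.62 < fair £708.4986: forward underpriced → reverse cash-and-carry (short spot, go long the forward).
At maturity, profit = |F_mkt − F*| = |705.62 − 708.4986| = £2.88 per share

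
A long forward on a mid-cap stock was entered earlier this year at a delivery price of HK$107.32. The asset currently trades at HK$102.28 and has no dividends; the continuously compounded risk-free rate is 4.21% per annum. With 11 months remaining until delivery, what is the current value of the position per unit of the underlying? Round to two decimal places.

-HK$0.98

Current fair forward for the remaining 11 months: F = S·e^(r·T), r = 0.0421
F = 102.28 · e^(0.0421 × 11/12) = 102.28 × 1.039346 = 106.3043
Value of long forward = (F − K)·e^(−rT) = (106.3043 − 107.32) · e^(−0.0421·11/12)
= -1.0157 × 0.962144 = -0.98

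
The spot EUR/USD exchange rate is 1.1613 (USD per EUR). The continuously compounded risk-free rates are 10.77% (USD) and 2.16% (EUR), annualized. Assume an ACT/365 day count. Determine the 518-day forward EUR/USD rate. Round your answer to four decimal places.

F = S·e^((r_USD − r_EUR)T) = 1.1613 · e^((0.1077 − 0.0216) × 518/365)
= 1.1613 · e^0.122191 = 1.1613 × 1.129970
F = 1.3122 USD per EUR

1.3122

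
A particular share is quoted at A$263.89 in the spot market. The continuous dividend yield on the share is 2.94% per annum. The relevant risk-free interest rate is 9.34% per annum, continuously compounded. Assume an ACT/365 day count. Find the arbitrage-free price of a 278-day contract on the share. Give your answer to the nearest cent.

F = S·e^((r − q)T) = 263.89 · e^((0.0934 − 0.0294) × 278/365)
= 263.89 · e^0.048745 = 263.89 × 1.049953
F = A$277.07

A$277.07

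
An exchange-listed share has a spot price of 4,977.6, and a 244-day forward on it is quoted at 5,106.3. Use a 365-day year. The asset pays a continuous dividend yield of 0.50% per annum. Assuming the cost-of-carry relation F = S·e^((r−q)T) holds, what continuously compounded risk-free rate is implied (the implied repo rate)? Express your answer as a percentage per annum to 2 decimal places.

From F = S·e^((r−q)T): (r − q) = ln(F/S)/T
ln(5106.3/4977.6) = ln(1.025856) = 0.025527
(r − q) = 0.025527 / (244/365) = 0.038186
r = ln(F/S)/T + q = 0.038186 + 0.0050 = 0.043186
r = 4.32%

4.32%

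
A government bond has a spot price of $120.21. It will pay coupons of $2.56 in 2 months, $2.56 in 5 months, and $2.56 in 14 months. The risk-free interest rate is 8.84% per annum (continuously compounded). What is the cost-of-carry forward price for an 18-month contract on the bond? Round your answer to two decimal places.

PV(coupons) I = 2.56·e^(−0.0884·2/12) + 2.56·e^(−0.0884·5/12) + 2.56·e^(−0.0884·14/12)
I = 2.5226 + 2.4674 + 2.3091 = 7.2991
F = (S − I)·e^(rT) = (120.21 − 7.2991) · e^(0.0884·18/12)
= 112.9109 · e^0.132600 = 112.9109 × 1.141793 = $128.92

$128.92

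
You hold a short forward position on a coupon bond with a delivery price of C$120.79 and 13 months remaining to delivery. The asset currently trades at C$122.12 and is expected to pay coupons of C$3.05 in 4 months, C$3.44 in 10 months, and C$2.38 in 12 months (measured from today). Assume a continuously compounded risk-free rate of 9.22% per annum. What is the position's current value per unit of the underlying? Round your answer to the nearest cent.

PV(remaining coupons) I = 3.05·e^(−0.0922·4/12) + 3.44·e^(−0.0922·10/12) + 2.38·e^(−0.0922·12/12) = 8.3137
Current forward F = (S − I)·e^(rT) = (122.12 − 8.3137)·e^(0.0922·13/12) = 113.8063 × 1.105042 = 125.7607
Value (long) = (F − K)·e^(−rT) = (125.7607 − 120.79) × 0.904943 = 4.4982
Short position value = −(long value) = -C$4.50

-C$4.50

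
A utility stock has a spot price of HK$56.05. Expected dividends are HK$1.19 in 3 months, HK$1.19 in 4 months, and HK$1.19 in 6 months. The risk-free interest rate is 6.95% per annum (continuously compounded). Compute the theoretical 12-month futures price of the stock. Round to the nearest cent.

HK$56.35

PV(dividends) I = 1.19·e^(−0.0695·3/12) + 1.19·e^(−0.0695·4/12) + 1.19·e^(−0.0695·6/12)
I = 1.1695 + 1.1627 + 1.1494 = 3.4816
F = (S − I)·e^(rT) = (56.05 − 3.4816) · e^(0.0695·12/12)
= 52.5684 · e^0.069500 = 52.5684 × 1.071972 = HK$56.35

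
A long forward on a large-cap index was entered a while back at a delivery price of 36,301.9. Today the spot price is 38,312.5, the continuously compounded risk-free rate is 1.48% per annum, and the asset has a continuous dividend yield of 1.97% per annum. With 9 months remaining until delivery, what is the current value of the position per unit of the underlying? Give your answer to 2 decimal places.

Current fair forward for the remaining 9 months: F = S·e^((r − q)·T), (r − q) = 0.0148 − 0.0197 = -0.0049
F = 38312.5 · e^(-0.0049 × 9/12) = 38312.5 × 0.99633174 = 38171.9598
Value of long forward = (F − K)·e^(−rT) = (38171.9598 − 36301.9) · e^(−0.0148·9/12)
= 1870.0598 × 0.98896138 = 1849.42

1849.42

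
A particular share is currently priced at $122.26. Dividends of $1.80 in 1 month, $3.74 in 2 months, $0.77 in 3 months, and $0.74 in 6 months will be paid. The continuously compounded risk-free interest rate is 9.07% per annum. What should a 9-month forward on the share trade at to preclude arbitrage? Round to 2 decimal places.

$123.45

PV(dividends) I = 1.80·e^(−0.0907·1/12) + 3.74·e^(−0.0907·2/12) + 0.77·e^(−0.0907·3/12) + 0.74·e^(−0.0907·6/12)
I = 1.7864 + 3.6839 + 0.7527 + 0.7072 = 6.9302
F = (S − I)·e^(rT) = (122.26 − 6.9302) · e^(0.0907·9/12)
= 115.3298 · e^0.068025 = 115.3298 × 1.070392 = $123.45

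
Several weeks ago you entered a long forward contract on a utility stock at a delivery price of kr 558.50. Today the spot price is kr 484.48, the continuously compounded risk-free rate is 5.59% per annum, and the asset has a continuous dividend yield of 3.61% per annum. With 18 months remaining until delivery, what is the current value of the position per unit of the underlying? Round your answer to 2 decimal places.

Current fair forward for the remaining 18 months: F = S·e^((r − q)·T), (r − q) = 0.0559 − 0.0361 = 0.0198
F = 484.48 · e^(0.0198 × 18/12) = 484.48 × 1.030145 = 499.0846
Value of long forward = (F − K)·e^(−rT) = (499.0846 − 558.50) · e^(−0.0559·18/12)
= -59.4154 × 0.919569 = -54.64

-kr 54.64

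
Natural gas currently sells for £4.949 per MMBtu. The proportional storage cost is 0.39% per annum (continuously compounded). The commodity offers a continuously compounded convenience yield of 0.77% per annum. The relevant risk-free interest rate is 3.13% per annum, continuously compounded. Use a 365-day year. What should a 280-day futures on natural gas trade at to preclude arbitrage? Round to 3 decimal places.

Net carry = r + u − y = 0.0313 + 0.0039 − 0.0077 = 0.0275
F = S·e^((r+u−y)T) = 4.949 · e^(0.0275 × 280/365) = 4.949 · e^0.021096
= 4.949 × 1.021320 = £5.055 per MMBtu

£5.055 per MMBtu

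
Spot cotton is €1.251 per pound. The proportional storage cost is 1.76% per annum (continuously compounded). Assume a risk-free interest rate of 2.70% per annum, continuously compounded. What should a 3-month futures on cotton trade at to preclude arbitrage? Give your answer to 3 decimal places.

€1.265 per pound

Net carry = r + u − y = 0.0270 + 0.0176 − 0.0000 = 0.0446
F = S·e^((r+u−y)T) = 1.251 · e^(0.0446 × 3/12) = 1.251 · e^0.011150
= 1.251 × 1.011212 = €1.265 per pound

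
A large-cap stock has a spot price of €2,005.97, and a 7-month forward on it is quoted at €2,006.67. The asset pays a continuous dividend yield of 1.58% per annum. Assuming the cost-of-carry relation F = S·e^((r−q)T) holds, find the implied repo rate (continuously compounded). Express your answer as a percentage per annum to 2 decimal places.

From F = S·e^((r−q)T): (r − q) = ln(F/S)/T
ln(2006.67/2005.97) = ln(1.000349) = 0.000349
(r − q) = 0.000349 / (7/12) = 0.000598
r = ln(F/S)/T + q = 0.000598 + 0.0158 = 0.016398
r = 1.64%

1.64%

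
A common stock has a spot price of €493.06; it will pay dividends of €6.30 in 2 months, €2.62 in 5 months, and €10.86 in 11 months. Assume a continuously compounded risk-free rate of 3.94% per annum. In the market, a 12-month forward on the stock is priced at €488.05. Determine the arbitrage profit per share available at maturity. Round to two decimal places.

€4.74 per share

PV(dividends) I = 6.30·e^(−0.0394·2/12) + 2.62·e^(−0.0394·5/12) + 10.86·e^(−0.0394·11/12) = 19.3109
Fair forward F* = (S − I)·e^(rT) = (493.06 − 19.3109)·e^0.039400 = 473.7491 × 1.040186 = 492.7872
Market €488.05 < fair 492.7872: forward underpriced → reverse cash-and-carry (short the stock, invest proceeds at r, pay the dividends, go long the forward).
Profit at T = |F_mkt − F*| = |488.05 − 492.7872| = €4.74 per share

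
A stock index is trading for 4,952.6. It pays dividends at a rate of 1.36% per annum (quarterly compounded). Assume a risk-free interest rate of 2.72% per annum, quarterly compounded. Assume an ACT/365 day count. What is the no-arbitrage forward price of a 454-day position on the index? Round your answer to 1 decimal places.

F = S · (1+r/4)^(4T) / (1+q/4)^(4T)
= 4952.6 × 1.034293 / 1.017031 = 4952.6 × 1.016973
F = 5,036.7

5,036.7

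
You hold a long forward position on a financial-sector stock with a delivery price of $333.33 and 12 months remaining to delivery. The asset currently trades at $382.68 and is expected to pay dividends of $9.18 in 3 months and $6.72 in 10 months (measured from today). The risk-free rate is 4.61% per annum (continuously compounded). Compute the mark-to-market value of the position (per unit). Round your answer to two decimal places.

$48.83

PV(remaining dividends) I = 9.18·e^(−0.0461·3/12) + 6.72·e^(−0.0461·10/12) = 15.5415
Current forward F = (S − I)·e^(rT) = (382.68 − 15.5415)·e^(0.0461·12/12) = 367.1385 × 1.047179 = 384.4597
Value (long) = (F − K)·e^(−rT) = (384.4597 − 333.33) × 0.954946 = 48.8261
Value = $48.83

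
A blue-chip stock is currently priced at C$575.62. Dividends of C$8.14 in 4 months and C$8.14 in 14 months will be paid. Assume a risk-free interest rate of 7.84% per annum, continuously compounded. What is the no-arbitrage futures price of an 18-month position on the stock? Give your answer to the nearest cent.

PV(dividends) I = 8.14·e^(−0.0784·4/12) + 8.14·e^(−0.0784·14/12)
I = 7.9300 + 7.4285 = 15.3585
F = (S − I)·e^(rT) = (575.62 − 15.3585) · e^(0.0784·18/12)
= 560.2615 · e^0.117600 = 560.2615 × 1.124794 = C$630.18

C$630.18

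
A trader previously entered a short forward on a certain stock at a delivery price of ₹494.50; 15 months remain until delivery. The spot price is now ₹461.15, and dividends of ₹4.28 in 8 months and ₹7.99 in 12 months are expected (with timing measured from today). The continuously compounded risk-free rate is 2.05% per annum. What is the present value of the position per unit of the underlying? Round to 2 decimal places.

PV(remaining dividends) I = 4.28·e^(−0.0205·8/12) + 7.99·e^(−0.0205·12/12) = 12.0498
Current forward F = (S − I)·e^(rT) = (461.15 − 12.0498)·e^(0.0205·15/12) = 449.1002 × 1.025956 = 460.7570
Value (long) = (F − K)·e^(−rT) = (460.7570 − 494.50) × 0.974701 = -32.8893
Short position value = −(long value) = ₹32.89

₹32.89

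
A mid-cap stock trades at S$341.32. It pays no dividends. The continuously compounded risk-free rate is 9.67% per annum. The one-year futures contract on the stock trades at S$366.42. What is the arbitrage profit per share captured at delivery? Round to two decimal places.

S$9.55 per share

Fair futures: F* = S·e^(carry·T), with carry = r = 0.0967
F* = 341.32 · e^(0.0967 × 12/12) = 341.32 · e^0.096700 = 341.32 × 1.101530 = S$375.9742
Market S$366.42 < fair S$375.9742: forward underpriced → reverse cash-and-carry (short spot, go long the forward).
At maturity, profit = |F_mkt − F*| = |366.42 − 375.9742| = S$9.55 per share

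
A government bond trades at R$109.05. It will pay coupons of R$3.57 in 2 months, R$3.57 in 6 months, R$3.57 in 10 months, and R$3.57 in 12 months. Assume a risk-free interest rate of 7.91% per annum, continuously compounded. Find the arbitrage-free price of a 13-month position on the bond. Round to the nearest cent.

R$103.99

PV(coupons) I = 3.57·e^(−0.0791·2/12) + 3.57·e^(−0.0791·6/12) + 3.57·e^(−0.0791·10/12) + 3.57·e^(−0.0791·12/12)
I = 3.5232 + 3.4316 + 3.3423 + 3.2985 = 13.5956
F = (S − I)·e^(rT) = (109.05 − 13.5956) · e^(0.0791·13/12)
= 95.4544 · e^0.085692 = 95.4544 × 1.089471 = R$103.99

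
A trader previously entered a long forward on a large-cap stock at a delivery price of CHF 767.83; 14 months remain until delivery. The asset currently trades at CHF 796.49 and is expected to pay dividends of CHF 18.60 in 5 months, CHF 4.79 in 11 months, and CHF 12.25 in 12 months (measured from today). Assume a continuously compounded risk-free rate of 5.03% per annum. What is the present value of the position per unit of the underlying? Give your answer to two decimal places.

CHF 37.98

PV(remaining dividends) I = 18.60·e^(−0.0503·5/12) + 4.79·e^(−0.0503·11/12) + 12.25·e^(−0.0503·12/12) = 34.4375
Current forward F = (S − I)·e^(rT) = (796.49 − 34.4375)·e^(0.0503·14/12) = 762.0525 × 1.060439 = 808.1102
Value (long) = (F − K)·e^(−rT) = (808.1102 − 767.83) × 0.943005 = 37.9844
Value = CHF 37.98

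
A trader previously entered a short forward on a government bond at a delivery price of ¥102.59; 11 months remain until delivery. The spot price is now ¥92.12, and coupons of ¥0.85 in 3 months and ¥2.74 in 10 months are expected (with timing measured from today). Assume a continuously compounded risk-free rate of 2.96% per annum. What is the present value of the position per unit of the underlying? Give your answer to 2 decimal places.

¥11.24

PV(remaining coupons) I = 0.85·e^(−0.0296·3/12) + 2.74·e^(−0.0296·10/12) = 3.5170
Current forward F = (S − I)·e^(rT) = (92.12 − 3.5170)·e^(0.0296·11/12) = 88.6030 × 1.027505 = 91.0400
Value (long) = (F − K)·e^(−rT) = (91.0400 − 102.59) × 0.973231 = -11.2408
Short position value = −(long value) = ¥11.24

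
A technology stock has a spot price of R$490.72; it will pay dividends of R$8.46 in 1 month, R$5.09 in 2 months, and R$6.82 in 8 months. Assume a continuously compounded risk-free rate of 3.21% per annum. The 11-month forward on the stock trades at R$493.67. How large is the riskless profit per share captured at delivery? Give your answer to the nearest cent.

R$9.07 per share

PV(dividends) I = 8.46·e^(−0.0321·1/12) + 5.09·e^(−0.0321·2/12) + 6.82·e^(−0.0321·8/12) = 20.1758
Fair forward F* = (S − I)·e^(rT) = (490.72 − 20.1758)·e^0.029425 = 470.5442 × 1.029862 = 484.5956
Market R$493.67 > fair 484.5956: forward overpriced → cash-and-carry (borrow at r, buy the stock and collect the dividends, short the forward).
Profit at T = |F_mkt − F*| = |493.67 − 484.5956| = R$9.07 per share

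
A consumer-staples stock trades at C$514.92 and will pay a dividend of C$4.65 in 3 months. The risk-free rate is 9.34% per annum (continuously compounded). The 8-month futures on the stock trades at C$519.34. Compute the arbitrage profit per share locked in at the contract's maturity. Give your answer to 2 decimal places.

C$23.83 per share

PV(dividends) I = 4.65·e^(−0.0934·3/12) = 4.5427
Fair futures F* = (S − I)·e^(rT) = (514.92 − 4.5427)·e^0.062267 = 510.3773 × 1.064246 = 543.1670
Market C$519.34 < fair 543.1670: forward underpriced → reverse cash-and-carry (short the stock, invest proceeds at r, pay the dividends, go long the forward).
Profit at T = |F_mkt − F*| = |519.34 − 543.1670| = C$23.83 per share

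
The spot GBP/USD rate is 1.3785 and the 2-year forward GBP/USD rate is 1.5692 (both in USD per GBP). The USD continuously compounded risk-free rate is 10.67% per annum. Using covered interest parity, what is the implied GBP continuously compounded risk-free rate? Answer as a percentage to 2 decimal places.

F = S·e^((r_USD − r_GBP)T) ⇒ r_GBP = r_USD − ln(F/S)/T
ln(1.5692/1.3785) = 0.129570; /(2) = 0.064785
r_GBP = 0.1067 − 0.064785 = 0.041915
r_GBP = 4.19%

4.19%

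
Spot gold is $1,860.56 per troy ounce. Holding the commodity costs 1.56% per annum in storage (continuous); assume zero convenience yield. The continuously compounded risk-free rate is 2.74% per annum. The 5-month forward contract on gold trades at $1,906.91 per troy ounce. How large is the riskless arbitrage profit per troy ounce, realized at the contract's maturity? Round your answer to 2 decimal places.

$12.71 per troy ounce

Fair forward: F* = S·e^(carry·T), with carry = (r + u) = 0.0274 + 0.0156 = 0.0430
F* = 1860.56 · e^(0.0430 × 5/12) = 1860.56 · e^0.01791667 = 1860.56 × 1.01807814 = $1894.1955
Market $1906.91 > fair $1894.1955: forward overpriced → cash-and-carry (buy spot, short the forward).
At maturity, profit = |F_mkt − F*| = |1906.91 − 1894.1955| = $12.71 per troy ounce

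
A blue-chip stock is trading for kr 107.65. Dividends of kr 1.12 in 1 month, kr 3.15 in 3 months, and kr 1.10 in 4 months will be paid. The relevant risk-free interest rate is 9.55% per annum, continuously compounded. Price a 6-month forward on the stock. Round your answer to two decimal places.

kr 107.41

PV(dividends) I = 1.12·e^(−0.0955·1/12) + 3.15·e^(−0.0955·3/12) + 1.10·e^(−0.0955·4/12)
I = 1.1111 + 3.0757 + 1.0655 = 5.2523
F = (S − I)·e^(rT) = (107.65 − 5.2523) · e^(0.0955·6/12)
= 102.3977 · e^0.047750 = 102.3977 × 1.048908 = kr 107.41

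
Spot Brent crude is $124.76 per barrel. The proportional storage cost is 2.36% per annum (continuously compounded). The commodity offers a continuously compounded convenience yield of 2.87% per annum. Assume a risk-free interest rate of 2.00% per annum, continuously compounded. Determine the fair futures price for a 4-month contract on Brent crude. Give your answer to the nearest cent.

$125.38 per barrel

Net carry = r + u − y = 0.0200 + 0.0236 − 0.0287 = 0.0149
F = S·e^((r+u−y)T) = 124.76 · e^(0.0149 × 4/12) = 124.76 · e^0.004967
= 124.76 × 1.004979 = $125.38 per barrel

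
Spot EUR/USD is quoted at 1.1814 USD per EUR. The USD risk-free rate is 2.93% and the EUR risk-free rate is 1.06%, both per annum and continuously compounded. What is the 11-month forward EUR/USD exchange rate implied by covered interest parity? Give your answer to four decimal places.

F = S·e^((r_USD − r_EUR)T) = 1.1814 · e^((0.0293 − 0.0106) × 11/12)
= 1.1814 · e^0.017142 = 1.1814 × 1.017290
F = 1.2018 USD per EUR

1.2018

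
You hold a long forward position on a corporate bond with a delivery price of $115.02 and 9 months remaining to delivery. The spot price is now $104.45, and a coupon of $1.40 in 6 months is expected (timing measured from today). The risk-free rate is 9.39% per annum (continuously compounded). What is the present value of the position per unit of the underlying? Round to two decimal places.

-$4.08

PV(remaining coupons) I = 1.40·e^(−0.0939·6/12) = 1.3358
Current forward F = (S − I)·e^(rT) = (104.45 − 1.3358)·e^(0.0939·9/12) = 103.1142 × 1.072964 = 110.6378
Value (long) = (F − K)·e^(−rT) = (110.6378 − 115.02) × 0.931998 = -4.0842
Value = -$4.08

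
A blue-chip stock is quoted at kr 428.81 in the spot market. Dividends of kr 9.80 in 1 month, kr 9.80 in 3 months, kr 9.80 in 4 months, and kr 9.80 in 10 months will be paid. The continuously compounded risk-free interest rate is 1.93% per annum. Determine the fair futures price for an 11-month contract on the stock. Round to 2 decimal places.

kr 396.85

PV(dividends) I = 9.80·e^(−0.0193·1/12) + 9.80·e^(−0.0193·3/12) + 9.80·e^(−0.0193·4/12) + 9.80·e^(−0.0193·10/12)
I = 9.7843 + 9.7528 + 9.7372 + 9.6436 = 38.9179
F = (S − I)·e^(rT) = (428.81 − 38.9179) · e^(0.0193·11/12)
= 389.8921 · e^0.017692 = 389.8921 × 1.017849 = kr 396.85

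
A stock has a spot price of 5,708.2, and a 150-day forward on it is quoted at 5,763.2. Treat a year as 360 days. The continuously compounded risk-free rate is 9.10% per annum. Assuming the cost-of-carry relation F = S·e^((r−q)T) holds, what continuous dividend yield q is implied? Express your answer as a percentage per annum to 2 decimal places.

6.80%

From F = S·e^((r−q)T): (r − q) = ln(F/S)/T
ln(5763.2/5708.2) = ln(1.009635) = 0.009589
(r − q) = 0.009589 / (150/360) = 0.023014
q = r − ln(F/S)/T = 0.0910 − 0.023014 = 0.067986
q = 6.80%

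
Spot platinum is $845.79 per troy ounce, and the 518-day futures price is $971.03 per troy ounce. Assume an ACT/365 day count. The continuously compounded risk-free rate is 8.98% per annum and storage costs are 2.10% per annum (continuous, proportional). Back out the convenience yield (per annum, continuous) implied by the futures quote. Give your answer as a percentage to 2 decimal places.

F = S·e^((r+u−y)T) ⇒ (r+u−y) = ln(F/S)/T
ln(971.03/845.79) = 0.138086; /T ⇒ 0.097300
y = r + u − ln(F/S)/T = 0.0898 + 0.0210 − 0.097300 = 0.013500
y = 1.35%

1.35%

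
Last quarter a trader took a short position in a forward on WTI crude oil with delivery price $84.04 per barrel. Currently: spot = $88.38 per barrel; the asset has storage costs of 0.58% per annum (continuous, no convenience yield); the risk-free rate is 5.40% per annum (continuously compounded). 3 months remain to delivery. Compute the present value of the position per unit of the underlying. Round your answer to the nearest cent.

Current fair forward for the remaining 3 months: F = S·e^((r + u)·T), (r + u) = 0.0540 + 0.0058 = 0.0598
F = 88.38 · e^(0.0598 × 3/12) = 88.38 × 1.015062 = 89.7112
Value of long forward = (F − K)·e^(−rT) = (89.7112 − 84.04) · e^(−0.0540·3/12)
= 5.6712 × 0.986591 = 5.60
Short position value = −(long value) = -$5.60

-$5.60 per barrel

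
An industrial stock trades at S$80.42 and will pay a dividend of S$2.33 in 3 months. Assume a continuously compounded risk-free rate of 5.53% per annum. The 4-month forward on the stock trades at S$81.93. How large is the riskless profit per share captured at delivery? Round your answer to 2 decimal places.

S$2.35 per share

PV(dividends) I = 2.33·e^(−0.0553·3/12) = 2.2980
Fair forward F* = (S − I)·e^(rT) = (80.42 − 2.2980)·e^0.018433 = 78.1220 × 1.018604 = 79.5754
Market S$81.93 > fair 79.5754: forward overpriced → cash-and-carry (borrow at r, buy the stock and collect the dividends, short the forward).
Profit at T = |F_mkt − F*| = |81.93 − 79.5754| = S$2.35 per share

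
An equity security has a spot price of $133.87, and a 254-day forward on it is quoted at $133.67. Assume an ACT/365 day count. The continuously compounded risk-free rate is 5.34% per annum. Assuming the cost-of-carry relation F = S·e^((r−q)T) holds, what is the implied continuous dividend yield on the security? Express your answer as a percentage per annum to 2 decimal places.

5.55%

From F = S·e^((r−q)T): (r − q) = ln(F/S)/T
ln(133.67/133.87) = ln(0.998506) = -0.001495
(r − q) = -0.001495 / (254/365) = -0.002148
q = r − ln(F/S)/T = 0.0534 + 0.002148 = 0.055548
q = 5.55%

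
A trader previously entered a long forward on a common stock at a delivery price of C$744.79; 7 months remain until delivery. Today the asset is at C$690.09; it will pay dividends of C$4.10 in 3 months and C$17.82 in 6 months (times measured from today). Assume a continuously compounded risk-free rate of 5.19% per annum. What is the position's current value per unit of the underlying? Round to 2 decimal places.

-C$53.90

PV(remaining dividends) I = 4.10·e^(−0.0519·3/12) + 17.82·e^(−0.0519·6/12) = 21.4107
Current forward F = (S − I)·e^(rT) = (690.09 − 21.4107)·e^(0.0519·7/12) = 668.6793 × 1.030738 = 689.2332
Value (long) = (F − K)·e^(−rT) = (689.2332 − 744.79) × 0.970179 = -53.9000
Value = -C$53.90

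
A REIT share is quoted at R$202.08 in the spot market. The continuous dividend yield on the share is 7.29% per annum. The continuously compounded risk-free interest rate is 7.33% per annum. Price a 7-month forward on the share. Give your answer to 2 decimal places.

F = S·e^((r − q)T) = 202.08 · e^((0.0733 − 0.0729) × 7/12)
= 202.08 · e^0.000233 = 202.08 × 1.000233
F = R$202.13

R$202.13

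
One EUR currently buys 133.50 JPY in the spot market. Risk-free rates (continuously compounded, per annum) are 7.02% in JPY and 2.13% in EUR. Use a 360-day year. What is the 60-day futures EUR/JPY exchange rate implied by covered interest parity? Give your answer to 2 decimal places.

134.59

F = S·e^((r_JPY − r_EUR)T) = 133.50 · e^((0.0702 − 0.0213) × 60/360)
= 133.50 · e^0.008150 = 133.50 × 1.008183
F = 134.59 JPY per EUR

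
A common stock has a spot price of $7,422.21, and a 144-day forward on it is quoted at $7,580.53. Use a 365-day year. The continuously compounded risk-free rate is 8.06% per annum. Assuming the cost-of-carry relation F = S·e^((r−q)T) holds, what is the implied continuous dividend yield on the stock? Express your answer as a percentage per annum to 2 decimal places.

2.71%

From F = S·e^((r−q)T): (r − q) = ln(F/S)/T
ln(7580.53/7422.21) = ln(1.021331) = 0.021107
(r − q) = 0.021107 / (144/365) = 0.053500
q = r − ln(F/S)/T = 0.0806 − 0.053500 = 0.027100
q = 2.71%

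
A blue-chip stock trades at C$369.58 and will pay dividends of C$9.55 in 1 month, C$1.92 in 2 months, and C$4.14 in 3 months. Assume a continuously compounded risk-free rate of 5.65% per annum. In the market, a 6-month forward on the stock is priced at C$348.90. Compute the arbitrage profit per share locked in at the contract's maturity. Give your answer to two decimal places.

PV(dividends) I = 9.55·e^(−0.0565·1/12) + 1.92·e^(−0.0565·2/12) + 4.14·e^(−0.0565·3/12) = 15.4891
Fair forward F* = (S − I)·e^(rT) = (369.58 − 15.4891)·e^0.028250 = 354.0909 × 1.028653 = 364.2367
Market C$348.90 < fair 364.2367: forward underpriced → reverse cash-and-carry (short the stock, invest proceeds at r, pay the dividends, go long the forward).
Profit at T = |F_mkt − F*| = |348.90 − 364.2367| = C$15.34 per share

C$15.34 per share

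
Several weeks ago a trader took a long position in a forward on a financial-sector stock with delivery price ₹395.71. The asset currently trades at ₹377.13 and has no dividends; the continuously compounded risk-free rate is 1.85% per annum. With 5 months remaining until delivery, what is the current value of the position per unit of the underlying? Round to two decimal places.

-₹15.54

Current fair forward for the remaining 5 months: F = S·e^(r·T), r = 0.0185
F = 377.13 · e^(0.0185 × 5/12) = 377.13 × 1.007738 = 380.0482
Value of long forward = (F − K)·e^(−rT) = (380.0482 − 395.71) · e^(−0.0185·5/12)
= -15.6618 × 0.992321 = -15.54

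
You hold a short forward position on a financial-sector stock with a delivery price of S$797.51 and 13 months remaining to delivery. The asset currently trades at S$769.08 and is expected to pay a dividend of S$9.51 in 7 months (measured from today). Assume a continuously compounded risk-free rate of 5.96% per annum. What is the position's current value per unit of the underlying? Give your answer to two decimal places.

-S$12.25

PV(remaining dividends) I = 9.51·e^(−0.0596·7/12) = 9.1851
Current forward F = (S − I)·e^(rT) = (769.08 − 9.1851)·e^(0.0596·13/12) = 759.8949 × 1.066697 = 810.5776
Value (long) = (F − K)·e^(−rT) = (810.5776 − 797.51) × 0.937474 = 12.2505
Short position value = −(long value) = -S$12.25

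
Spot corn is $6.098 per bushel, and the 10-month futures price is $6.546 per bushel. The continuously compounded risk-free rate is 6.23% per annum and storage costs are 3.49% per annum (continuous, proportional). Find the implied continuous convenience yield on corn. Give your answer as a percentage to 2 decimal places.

1.21%

F = S·e^((r+u−y)T) ⇒ (r+u−y) = ln(F/S)/T
ln(6.546/6.098) = 0.070893; /T ⇒ 0.085072
y = r + u − ln(F/S)/T = 0.0623 + 0.0349 − 0.085072 = 0.012128
y = 1.21%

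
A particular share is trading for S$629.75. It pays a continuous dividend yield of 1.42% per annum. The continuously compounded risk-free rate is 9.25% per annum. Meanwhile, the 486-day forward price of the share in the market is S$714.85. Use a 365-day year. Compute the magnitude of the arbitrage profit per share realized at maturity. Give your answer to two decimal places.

S$15.90 per share

Fair forward: F* = S·e^(carry·T), with carry = (r − q) = 0.0925 − 0.0142 = 0.0783
F* = 629.75 · e^(0.0783 × 486/365) = 629.75 · e^0.104257 = 629.75 × 1.109886 = S$698.9507
Market S$714.85 > fair S$698.9507: forward overpriced → cash-and-carry (buy spot, short the forward).
At maturity, profit = |F_mkt − F*| = |714.85 − 698.9507| = S$15.90 per share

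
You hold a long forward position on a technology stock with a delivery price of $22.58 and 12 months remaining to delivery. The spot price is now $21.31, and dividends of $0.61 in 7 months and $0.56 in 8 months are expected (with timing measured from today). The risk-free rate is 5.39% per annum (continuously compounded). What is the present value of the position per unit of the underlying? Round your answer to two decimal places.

-$1.22

PV(remaining dividends) I = 0.61·e^(−0.0539·7/12) + 0.56·e^(−0.0539·8/12) = 1.1314
Current forward F = (S − I)·e^(rT) = (21.31 − 1.1314)·e^(0.0539·12/12) = 20.1786 × 1.055379 = 21.2961
Value (long) = (F − K)·e^(−rT) = (21.2961 − 22.58) × 0.947527 = -1.2165
Value = -$1.22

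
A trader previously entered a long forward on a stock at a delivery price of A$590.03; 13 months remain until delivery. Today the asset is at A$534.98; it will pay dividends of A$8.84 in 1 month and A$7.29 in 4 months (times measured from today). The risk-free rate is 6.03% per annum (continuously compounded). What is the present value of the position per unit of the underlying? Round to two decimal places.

-A$33.68

PV(remaining dividends) I = 8.84·e^(−0.0603·1/12) + 7.29·e^(−0.0603·4/12) = 15.9406
Current forward F = (S − I)·e^(rT) = (534.98 − 15.9406)·e^(0.0603·13/12) = 519.0394 × 1.067506 = 554.0777
Value (long) = (F − K)·e^(−rT) = (554.0777 − 590.03) × 0.936763 = -33.6788
Value = -A$33.68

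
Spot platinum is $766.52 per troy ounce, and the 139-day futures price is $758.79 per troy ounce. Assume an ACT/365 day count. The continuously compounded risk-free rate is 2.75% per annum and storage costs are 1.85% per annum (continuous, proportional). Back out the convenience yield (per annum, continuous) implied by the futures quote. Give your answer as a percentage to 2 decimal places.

7.26%

F = S·e^((r+u−y)T) ⇒ (r+u−y) = ln(F/S)/T
ln(758.79/766.52) = -0.010136; /T ⇒ -0.026616
y = r + u − ln(F/S)/T = 0.0275 + 0.0185 + 0.026616 = 0.072616
y = 7.26%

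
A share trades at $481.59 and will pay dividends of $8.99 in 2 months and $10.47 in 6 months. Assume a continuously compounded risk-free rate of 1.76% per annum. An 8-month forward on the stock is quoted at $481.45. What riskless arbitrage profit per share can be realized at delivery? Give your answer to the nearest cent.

$13.75 per share

PV(dividends) I = 8.99·e^(−0.0176·2/12) + 10.47·e^(−0.0176·6/12) = 19.3419
Fair forward F* = (S − I)·e^(rT) = (481.59 − 19.3419)·e^0.011733 = 462.2481 × 1.011802 = 467.7036
Market $481.45 > fair 467.7036: forward overpriced → cash-and-carry (borrow at r, buy the stock and collect the dividends, short the forward).
Profit at T = |F_mkt − F*| = |481.45 − 467.7036| = $13.75 per share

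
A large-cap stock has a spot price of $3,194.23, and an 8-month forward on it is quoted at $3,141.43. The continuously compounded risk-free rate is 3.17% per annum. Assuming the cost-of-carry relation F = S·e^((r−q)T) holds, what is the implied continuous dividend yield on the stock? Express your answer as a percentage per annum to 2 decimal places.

From F = S·e^((r−q)T): (r − q) = ln(F/S)/T
ln(3141.43/3194.23) = ln(0.983470) = -0.016668
(r − q) = -0.016668 / (8/12) = -0.025002
q = r − ln(F/S)/T = 0.0317 + 0.025002 = 0.056702
q = 5.67%

5.67%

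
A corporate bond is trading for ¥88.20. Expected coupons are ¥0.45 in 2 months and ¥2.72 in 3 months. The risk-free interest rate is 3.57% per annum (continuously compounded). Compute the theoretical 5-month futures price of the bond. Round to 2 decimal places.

¥86.33

PV(coupons) I = 0.45·e^(−0.0357·2/12) + 2.72·e^(−0.0357·3/12)
I = 0.4473 + 2.6958 = 3.1431
F = (S − I)·e^(rT) = (88.20 − 3.1431) · e^(0.0357·5/12)
= 85.0569 · e^0.014875 = 85.0569 × 1.014986 = ¥86.33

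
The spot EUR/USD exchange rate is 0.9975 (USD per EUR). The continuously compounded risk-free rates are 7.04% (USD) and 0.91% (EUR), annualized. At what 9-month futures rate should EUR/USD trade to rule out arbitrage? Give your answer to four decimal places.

F = S·e^((r_USD − r_EUR)T) = 0.9975 · e^((0.0704 − 0.0091) × 9/12)
= 0.9975 · e^0.045975 = 0.9975 × 1.047048
F = 1.0444 USD per EUR

1.0444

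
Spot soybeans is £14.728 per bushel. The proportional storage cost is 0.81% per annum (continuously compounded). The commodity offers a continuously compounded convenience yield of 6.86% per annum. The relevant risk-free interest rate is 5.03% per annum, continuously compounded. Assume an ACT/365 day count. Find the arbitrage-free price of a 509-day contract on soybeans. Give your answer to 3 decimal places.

£14.520 per bushel

Net carry = r + u − y = 0.0503 + 0.0081 − 0.0686 = -0.0102
F = S·e^((r+u−y)T) = 14.728 · e^(-0.0102 × 509/365) = 14.728 · e^-0.014224
= 14.728 × 0.985877 = £14.520 per bushel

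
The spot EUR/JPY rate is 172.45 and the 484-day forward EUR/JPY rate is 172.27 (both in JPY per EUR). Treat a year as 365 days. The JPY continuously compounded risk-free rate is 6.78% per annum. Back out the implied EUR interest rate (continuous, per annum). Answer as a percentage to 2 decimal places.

6.86%

F = S·e^((r_JPY − r_EUR)T) ⇒ r_EUR = r_JPY − ln(F/S)/T
ln(172.27/172.45) = -0.001044; /(484/365) = -0.000787
r_EUR = 0.0678 + 0.000787 = 0.068587
r_EUR = 6.86%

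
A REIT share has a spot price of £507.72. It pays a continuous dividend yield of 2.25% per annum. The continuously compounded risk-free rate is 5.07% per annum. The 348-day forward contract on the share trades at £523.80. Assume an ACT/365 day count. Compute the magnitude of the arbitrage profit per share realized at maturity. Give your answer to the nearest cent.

£2.24 per share

Fair forward: F* = S·e^(carry·T), with carry = (r − q) = 0.0507 − 0.0225 = 0.0282
F* = 507.72 · e^(0.0282 × 348/365) = 507.72 · e^0.026887 = 507.72 × 1.027252 = £521.5564
Market £523.80 > fair £521.5564: forward overpriced → cash-and-carry (buy spot, short the forward).
At maturity, profit = |F_mkt − F*| = |523.80 − 521.5564| = £2.24 per share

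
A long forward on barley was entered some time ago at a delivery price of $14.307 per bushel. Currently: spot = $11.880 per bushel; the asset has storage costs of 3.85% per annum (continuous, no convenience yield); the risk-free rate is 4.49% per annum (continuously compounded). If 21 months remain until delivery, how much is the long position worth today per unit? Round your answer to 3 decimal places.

Current fair forward for the remaining 21 months: F = S·e^((r + u)·T), (r + u) = 0.0449 + 0.0385 = 0.0834
F = 11.880 · e^(0.0834 × 21/12) = 11.880 × 1.157138 = 13.7468
Value of long forward = (F − K)·e^(−rT) = (13.7468 − 14.307) · e^(−0.0449·21/12)
= -0.5602 × 0.924433 = -0.518

-$0.518 per bushel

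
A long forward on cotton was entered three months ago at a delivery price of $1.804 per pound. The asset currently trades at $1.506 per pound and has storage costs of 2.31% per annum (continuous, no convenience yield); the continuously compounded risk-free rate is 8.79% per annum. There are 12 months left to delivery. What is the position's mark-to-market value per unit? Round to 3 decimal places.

Current fair forward for the remaining 12 months: F = S·e^((r + u)·T), (r + u) = 0.0879 + 0.0231 = 0.1110
F = 1.506 · e^(0.1110 × 12/12) = 1.506 × 1.117395 = 1.6828
Value of long forward = (F − K)·e^(−rT) = (1.6828 − 1.804) · e^(−0.0879·12/12)
= -0.1212 × 0.915852 = -0.111

-$0.111 per pound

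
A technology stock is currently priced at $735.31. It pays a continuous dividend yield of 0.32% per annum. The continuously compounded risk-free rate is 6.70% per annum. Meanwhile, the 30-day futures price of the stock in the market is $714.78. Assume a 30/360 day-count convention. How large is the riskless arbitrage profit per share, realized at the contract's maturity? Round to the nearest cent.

$24.45 per share

Fair futures: F* = S·e^(carry·T), with carry = (r − q) = 0.0670 − 0.0032 = 0.0638
F* = 735.31 · e^(0.0638 × 30/360) = 735.31 · e^0.005317 = 735.31 × 1.005331 = $739.2299
Market $714.78 < fair $739.2299: forward underpriced → reverse cash-and-carry (short spot, go long the forward).
At maturity, profit = |F_mkt − F*| = |714.78 − 739.2299| = $24.45 per share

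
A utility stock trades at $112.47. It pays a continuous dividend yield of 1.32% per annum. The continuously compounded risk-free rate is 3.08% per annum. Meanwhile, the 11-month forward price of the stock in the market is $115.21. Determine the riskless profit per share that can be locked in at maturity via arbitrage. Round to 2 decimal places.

Fair forward: F* = S·e^(carry·T), with carry = (r − q) = 0.0308 − 0.0132 = 0.0176
F* = 112.47 · e^(0.0176 × 11/12) = 112.47 · e^0.016133 = 112.47 × 1.016264 = $114.2992
Market $115.21 > fair $114.2992: forward overpriced → cash-and-carry (buy spot, short the forward).
At maturity, profit = |F_mkt − F*| = |115.21 − 114.2992| = $0.91 per share

$0.91 per share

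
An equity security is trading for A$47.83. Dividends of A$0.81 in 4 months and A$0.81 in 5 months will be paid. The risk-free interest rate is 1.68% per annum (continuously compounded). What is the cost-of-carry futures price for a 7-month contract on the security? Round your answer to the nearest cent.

PV(dividends) I = 0.81·e^(−0.0168·4/12) + 0.81·e^(−0.0168·5/12)
I = 0.8055 + 0.8043 = 1.6098
F = (S − I)·e^(rT) = (47.83 − 1.6098) · e^(0.0168·7/12)
= 46.2202 · e^0.009800 = 46.2202 × 1.009848 = A$46.68

A$46.68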